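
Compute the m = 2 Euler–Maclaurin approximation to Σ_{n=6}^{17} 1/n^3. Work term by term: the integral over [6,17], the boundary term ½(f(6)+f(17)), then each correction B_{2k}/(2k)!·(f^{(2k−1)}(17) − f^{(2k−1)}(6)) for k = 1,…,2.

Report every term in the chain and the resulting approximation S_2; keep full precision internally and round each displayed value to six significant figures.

∫_6^17 1/x^3 dx evaluates to 0.0121588.
Endpoint term: (f(6) + f(17))/2 = (0.00462963 + 0.000203542)/2 = 0.00241659.
Integral + boundary = 0.0145754.
k=1: B_{2}/(2)! × [f^{(1)}(17) − f^{(1)}(6)] = 1/12 × (-3.59191e-05 − (-0.00231481)) = 0.000189908.
Partial sum through k=1: 0.0147653.
k=2: B_{4}/(4)! × [f^{(3)}(17) − f^{(3)}(6)] = −1/720 × (-2.48575e-06 − (-0.00128601)) = -1.78267e-06.

S_2 ≈ 0.0147635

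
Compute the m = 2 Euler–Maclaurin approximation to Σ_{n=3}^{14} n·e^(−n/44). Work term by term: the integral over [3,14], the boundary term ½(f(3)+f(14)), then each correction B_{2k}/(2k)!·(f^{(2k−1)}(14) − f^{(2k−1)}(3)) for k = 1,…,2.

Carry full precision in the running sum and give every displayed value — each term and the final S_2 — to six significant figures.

∫_3^14 x·e^(−x/44) dx evaluates to 75.1947.
Endpoint term: (f(3) + f(14))/2 = (2.80227 + 10.1846)/2 = 6.49343.
Running total after boundary: 81.6881.
Correction k=1: B_{2}/2! · (f^{(1)}(14) − f^{(1)}(3)) = 1/12 · (0.496003 − 0.870403) = -0.0312000.
Running total after k=1: 81.6569.
Correction k=2: B_{4}/4! · (f^{(3)}(14) − f^{(3)}(3)) = −1/720 · (0.00100772 − 0.00141456) = 5.65054e-07.

S_2 ≈ 81.6569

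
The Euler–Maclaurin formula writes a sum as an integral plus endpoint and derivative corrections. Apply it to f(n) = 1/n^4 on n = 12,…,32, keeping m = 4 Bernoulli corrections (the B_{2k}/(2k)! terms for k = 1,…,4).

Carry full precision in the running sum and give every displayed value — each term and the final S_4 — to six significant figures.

The integral term ∫_12^32 1/x^4 dx = 0.000182729.
Endpoint term: (f(12) + f(32))/2 = (4.82253e-05 + 9.53674e-07)/2 = 2.45895e-05.
Running total after boundary: 0.000207318.
Correction k=1: B_{2}/2! · (f^{(1)}(32) − f^{(1)}(12)) = 1/12 · (-1.19209e-07 − (-1.60751e-05)) = 1.32966e-06.
Running total after k=1: 0.000208648.
Correction k=2: B_{4}/4! · (f^{(3)}(32) − f^{(3)}(12)) = −1/720 · (-3.49246e-09 − (-3.34898e-06)) = -4.64651e-09.
Running total after k=2: 0.000208643.
Correction k=3: B_{6}/6! · (f^{(5)}(32) − f^{(5)}(12)) = 1/30240 · (-1.90994e-10 − (-1.30238e-06)) = 4.30618e-11.
Running total after k=3: 0.000208643.
Correction k=4: B_{8}/8! · (f^{(7)}(32) − f^{(7)}(12)) = −1/1209600 · (-1.67866e-11 − (-8.13988e-07)) = -6.72926e-13.

S_4 ≈ 0.000208643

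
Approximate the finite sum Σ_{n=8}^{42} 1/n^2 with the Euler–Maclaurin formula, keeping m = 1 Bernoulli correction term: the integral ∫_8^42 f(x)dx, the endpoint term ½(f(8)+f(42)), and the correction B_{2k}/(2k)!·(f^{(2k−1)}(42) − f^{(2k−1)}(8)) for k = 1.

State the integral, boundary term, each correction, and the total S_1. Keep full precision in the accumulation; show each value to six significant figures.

The integral term ∫_8^42 1/x^2 dx = 0.101190.
½[f(8) + f(42)] = ½[0.0156250 + 0.000566893] = 0.00809595.
So far: 0.109286.
Order-1 term: 1/12 · (-2.69949e-05 − (-0.00390625)) = 0.000323271.

S_1 ≈ 0.109610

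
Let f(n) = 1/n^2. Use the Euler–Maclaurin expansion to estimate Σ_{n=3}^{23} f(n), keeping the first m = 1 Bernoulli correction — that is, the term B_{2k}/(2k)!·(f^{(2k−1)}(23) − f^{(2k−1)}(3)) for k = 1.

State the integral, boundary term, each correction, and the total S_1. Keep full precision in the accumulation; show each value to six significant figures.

∫_3^23 1/x^2 dx evaluates to 0.289855.
Endpoint term: (f(3) + f(23))/2 = (0.111111 + 0.00189036)/2 = 0.0565007.
Integral + boundary = 0.346356.
Order-1 term: 1/12 · (-0.000164379 − (-0.0740741)) = 0.00615914.

S_1 ≈ 0.352515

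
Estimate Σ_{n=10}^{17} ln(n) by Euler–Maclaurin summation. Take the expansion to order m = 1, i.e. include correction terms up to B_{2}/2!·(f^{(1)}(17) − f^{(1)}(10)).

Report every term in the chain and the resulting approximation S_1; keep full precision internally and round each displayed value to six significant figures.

S_1 ≈ 20.7032

∫_10^17 ln(x) dx evaluates to 18.1388.
Endpoint term: (f(10) + f(17))/2 = (2.30259 + 2.83321)/2 = 2.56790.
Running total after boundary: 20.7067.
k=1: B_{2}/(2)! × [f^{(1)}(17) − f^{(1)}(10)] = 1/12 × (0.0588235 − 0.100000) = -0.00343137.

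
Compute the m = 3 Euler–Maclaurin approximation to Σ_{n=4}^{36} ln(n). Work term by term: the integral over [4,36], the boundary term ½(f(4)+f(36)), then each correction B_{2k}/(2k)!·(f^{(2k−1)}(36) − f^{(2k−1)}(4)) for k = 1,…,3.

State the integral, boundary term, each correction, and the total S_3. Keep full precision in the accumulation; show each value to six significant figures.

S_3 ≈ 93.9279

Integral: ∫_4^36 ln(x) dx = 91.4615.
Endpoint term: (f(4) + f(36))/2 = (1.38629 + 3.58352)/2 = 2.48491.
Running total after boundary: 93.9464.
Correction k=1: B_{2}/2! · (f^{(1)}(36) − f^{(1)}(4)) = 1/12 · (0.0277778 − 0.250000) = -0.0185185.
Running total after k=1: 93.9279.
Correction k=2: B_{4}/4! · (f^{(3)}(36) − f^{(3)}(4)) = −1/720 · (4.28669e-05 − 0.0312500) = 4.33432e-05.
Running total after k=2: 93.9279.
Correction k=3: B_{6}/6! · (f^{(5)}(36) − f^{(5)}(4)) = 1/30240 · (3.96916e-07 − 0.0234375) = -7.75036e-07.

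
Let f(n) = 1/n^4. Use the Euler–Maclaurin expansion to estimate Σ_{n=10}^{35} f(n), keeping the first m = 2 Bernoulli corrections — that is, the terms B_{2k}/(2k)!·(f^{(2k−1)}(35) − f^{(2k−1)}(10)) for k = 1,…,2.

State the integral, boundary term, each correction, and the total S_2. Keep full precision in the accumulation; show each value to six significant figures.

S_2 ≈ 0.000379202

The integral term ∫_10^35 1/x^4 dx = 0.000325559.
Boundary: ½(f(10) + f(35)) = ½(0.000100000 + 6.66389e-07) = 5.03332e-05.
So far: 0.000375892.
k=1: B_{2}/(2)! × [f^{(1)}(35) − f^{(1)}(10)] = 1/12 × (-7.61587e-08 − (-4.00000e-05)) = 3.32699e-06.
Partial sum through k=1: 0.000379219.
k=2: B_{4}/(4)! × [f^{(3)}(35) − f^{(3)}(10)] = −1/720 × (-1.86511e-09 − (-1.20000e-05)) = -1.66641e-08.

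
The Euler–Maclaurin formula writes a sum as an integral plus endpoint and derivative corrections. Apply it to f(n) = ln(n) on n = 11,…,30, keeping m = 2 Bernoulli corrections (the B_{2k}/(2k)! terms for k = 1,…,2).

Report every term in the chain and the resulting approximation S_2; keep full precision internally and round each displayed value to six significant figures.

S_2 ≈ 59.5538

The integral term ∫_11^30 ln(x) dx = 56.6591.
Endpoint term: (f(11) + f(30))/2 = (2.39790 + 3.40120)/2 = 2.89955.
So far: 59.5586.
Correction k=1: B_{2}/2! · (f^{(1)}(30) − f^{(1)}(11)) = 1/12 · (0.0333333 − 0.0909091) = -0.00479798.
After k=1: 59.5538.
Correction k=2: B_{4}/4! · (f^{(3)}(30) − f^{(3)}(11)) = −1/720 · (7.40741e-05 − 0.00150263) = 1.98410e-06.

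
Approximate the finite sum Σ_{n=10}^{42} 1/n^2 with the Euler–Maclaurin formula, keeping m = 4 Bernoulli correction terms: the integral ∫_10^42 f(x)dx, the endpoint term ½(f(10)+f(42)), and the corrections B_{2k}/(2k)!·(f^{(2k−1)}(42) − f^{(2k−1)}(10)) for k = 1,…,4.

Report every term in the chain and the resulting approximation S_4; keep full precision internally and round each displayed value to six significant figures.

The integral term ∫_10^42 1/x^2 dx = 0.0761905.
Endpoint term: (f(10) + f(42))/2 = (0.0100000 + 0.000566893)/2 = 0.00528345.
So far: 0.0814739.
k=1: B_{2}/(2)! × [f^{(1)}(42) − f^{(1)}(10)] = 1/12 × (-2.69949e-05 − (-0.00200000)) = 0.000164417.
Partial sum through k=1: 0.0816383.
k=2: B_{4}/(4)! × [f^{(3)}(42) − f^{(3)}(10)] = −1/720 × (-1.83639e-07 − (-0.000240000)) = -3.33078e-07.
Partial sum through k=2: 0.0816380.
k=3: B_{6}/(6)! × [f^{(5)}(42) − f^{(5)}(10)] = 1/30240 × (-3.12311e-09 − (-7.20000e-05)) = 2.38085e-09.
Partial sum through k=3: 0.0816380.
k=4: B_{8}/(8)! × [f^{(7)}(42) − f^{(7)}(10)] = −1/1209600 × (-9.91464e-11 − (-4.03200e-05)) = -3.33333e-11.

S_4 ≈ 0.0816380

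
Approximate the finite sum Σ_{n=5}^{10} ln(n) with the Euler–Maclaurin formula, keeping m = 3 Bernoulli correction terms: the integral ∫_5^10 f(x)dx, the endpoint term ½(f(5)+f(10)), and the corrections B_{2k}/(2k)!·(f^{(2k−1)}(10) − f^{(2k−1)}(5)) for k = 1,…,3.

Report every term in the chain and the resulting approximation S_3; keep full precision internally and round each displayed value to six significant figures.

S_3 ≈ 11.9264

Integral: ∫_5^10 ln(x) dx = 9.97866.
Boundary: ½(f(5) + f(10)) = ½(1.60944 + 2.30259) = 1.95601.
Running total after boundary: 11.9347.
Correction k=1: B_{2}/2! · (f^{(1)}(10) − f^{(1)}(5)) = 1/12 · (0.100000 − 0.200000) = -0.00833333.
Partial sum through k=1: 11.9263.
Correction k=2: B_{4}/4! · (f^{(3)}(10) − f^{(3)}(5)) = −1/720 · (0.00200000 − 0.0160000) = 1.94444e-05.
Partial sum through k=2: 11.9264.
Correction k=3: B_{6}/6! · (f^{(5)}(10) − f^{(5)}(5)) = 1/30240 · (0.000240000 − 0.00768000) = -2.46032e-07.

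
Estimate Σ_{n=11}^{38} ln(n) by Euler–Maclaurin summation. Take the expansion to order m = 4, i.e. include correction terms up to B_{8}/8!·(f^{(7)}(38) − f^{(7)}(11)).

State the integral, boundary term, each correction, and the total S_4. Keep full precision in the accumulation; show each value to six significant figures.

∫_11^38 ln(x) dx evaluates to 84.8514.
Boundary: ½(f(11) + f(38)) = ½(2.39790 + 3.63759) = 3.01774.
So far: 87.8692.
k=1: B_{2}/(2)! × [f^{(1)}(38) − f^{(1)}(11)] = 1/12 × (0.0263158 − 0.0909091) = -0.00538278.
After k=1: 87.8638.
k=2: B_{4}/(4)! × [f^{(3)}(38) − f^{(3)}(11)] = −1/720 × (3.64485e-05 − 0.00150263) = 2.03636e-06.
After k=2: 87.8638.
k=3: B_{6}/(6)! × [f^{(5)}(38) − f^{(5)}(11)] = 1/30240 × (3.02896e-07 − 0.000149021) = -4.91793e-09.
After k=3: 87.8638.
k=4: B_{8}/(8)! × [f^{(7)}(38) − f^{(7)}(11)] = −1/1209600 × (6.29285e-09 − 3.69474e-05) = 3.05399e-11.

S_4 ≈ 87.8638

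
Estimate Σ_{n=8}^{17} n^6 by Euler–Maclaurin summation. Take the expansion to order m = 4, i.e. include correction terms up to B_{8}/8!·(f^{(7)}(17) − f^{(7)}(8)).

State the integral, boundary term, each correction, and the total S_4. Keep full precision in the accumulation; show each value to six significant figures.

Integral: ∫_8^17 x^6 dx = 5.83202e+07.
½[f(8) + f(17)] = ½[262144 + 2.41376e+07] = 1.21999e+07.
Integral + boundary = 7.05201e+07.
Order-1 term: 1/12 · (8.51914e+06 − 196608) = 693544.
Running total after k=1: 7.12136e+07.
Order-2 term: −1/720 · (589560 − 61440.0) = -733.500.
Running total after k=2: 7.12129e+07.
Order-3 term: 1/30240 · (12240.0 − 5760.00) = 0.214286.
Running total after k=3: 7.12129e+07.
Order-4 term: −1/1209600 · (0.00000 − 0.00000) = 0.00000.

S_4 ≈ 7.12129e+07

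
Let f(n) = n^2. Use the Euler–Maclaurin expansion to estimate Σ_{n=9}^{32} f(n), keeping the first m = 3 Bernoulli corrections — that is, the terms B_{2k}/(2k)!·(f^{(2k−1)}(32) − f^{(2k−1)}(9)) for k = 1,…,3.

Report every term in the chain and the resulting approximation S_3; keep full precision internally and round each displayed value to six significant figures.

S_3 ≈ 11236.0

∫_9^32 x^2 dx evaluates to 10679.7.
½[f(9) + f(32)] = ½[81.0000 + 1024.00] = 552.500.
Integral + boundary = 11232.2.
k=1: B_{2}/(2)! × [f^{(1)}(32) − f^{(1)}(9)] = 1/12 × (64.0000 − 18.0000) = 3.83333.
Running total after k=1: 11236.0.
k=2: B_{4}/(4)! × [f^{(3)}(32) − f^{(3)}(9)] = −1/720 × (0.00000 − 0.00000) = 0.00000.
Running total after k=2: 11236.0.
k=3: B_{6}/(6)! × [f^{(5)}(32) − f^{(5)}(9)] = 1/30240 × (0.00000 − 0.00000) = 0.00000.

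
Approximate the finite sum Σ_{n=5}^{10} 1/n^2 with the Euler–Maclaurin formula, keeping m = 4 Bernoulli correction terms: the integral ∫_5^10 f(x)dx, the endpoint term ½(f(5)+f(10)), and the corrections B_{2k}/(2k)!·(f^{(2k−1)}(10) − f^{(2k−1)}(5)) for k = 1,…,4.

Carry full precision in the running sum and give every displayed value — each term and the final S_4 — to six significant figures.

The integral term ∫_5^10 1/x^2 dx = 0.100000.
Boundary: ½(f(5) + f(10)) = ½(0.0400000 + 0.0100000) = 0.0250000.
Integral + boundary = 0.125000.
k=1: B_{2}/(2)! × [f^{(1)}(10) − f^{(1)}(5)] = 1/12 × (-0.00200000 − (-0.0160000)) = 0.00116667.
Running total after k=1: 0.126167.
k=2: B_{4}/(4)! × [f^{(3)}(10) − f^{(3)}(5)] = −1/720 × (-0.000240000 − (-0.00768000)) = -1.03333e-05.
Running total after k=2: 0.126156.
k=3: B_{6}/(6)! × [f^{(5)}(10) − f^{(5)}(5)] = 1/30240 × (-7.20000e-05 − (-0.00921600)) = 3.02381e-07.
Running total after k=3: 0.126157.
k=4: B_{8}/(8)! × [f^{(7)}(10) − f^{(7)}(5)] = −1/1209600 × (-4.03200e-05 − (-0.0206438)) = -1.70333e-08.

S_4 ≈ 0.126157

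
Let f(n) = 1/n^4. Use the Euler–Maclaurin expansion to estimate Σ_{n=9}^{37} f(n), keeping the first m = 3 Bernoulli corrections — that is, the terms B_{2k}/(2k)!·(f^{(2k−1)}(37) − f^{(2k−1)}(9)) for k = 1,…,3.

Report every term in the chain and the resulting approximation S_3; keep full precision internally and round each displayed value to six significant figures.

S_3 ≈ 0.000532747

Integral: ∫_9^37 1/x^4 dx = 0.000450667.
½[f(9) + f(37)] = ½[0.000152416 + 5.33572e-07] = 7.64747e-05.
So far: 0.000527141.
Order-1 term: 1/12 · (-5.76835e-08 − (-6.77404e-05)) = 5.64022e-06.
Partial sum through k=1: 0.000532782.
Order-2 term: −1/720 · (-1.26406e-09 − (-2.50890e-05)) = -3.48441e-08.
Partial sum through k=2: 0.000532747.
Order-3 term: 1/30240 · (-5.17075e-11 − (-1.73455e-05)) = 5.73593e-10.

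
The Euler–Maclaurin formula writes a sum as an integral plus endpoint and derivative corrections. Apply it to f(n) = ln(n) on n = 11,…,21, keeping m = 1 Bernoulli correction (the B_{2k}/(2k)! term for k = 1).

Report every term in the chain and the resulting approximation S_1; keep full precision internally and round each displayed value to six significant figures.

S_1 ≈ 30.2757

∫_11^21 ln(x) dx evaluates to 27.5581.
½[f(11) + f(21)] = ½[2.39790 + 3.04452] = 2.72121.
Integral + boundary = 30.2793.
Correction k=1: B_{2}/2! · (f^{(1)}(21) − f^{(1)}(11)) = 1/12 · (0.0476190 − 0.0909091) = -0.00360750.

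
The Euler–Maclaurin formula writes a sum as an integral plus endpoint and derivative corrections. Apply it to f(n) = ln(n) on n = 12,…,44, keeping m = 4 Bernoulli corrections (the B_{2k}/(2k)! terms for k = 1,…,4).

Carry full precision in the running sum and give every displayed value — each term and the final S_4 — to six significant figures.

S_4 ≈ 107.815

∫_12^44 ln(x) dx evaluates to 104.685.
Boundary: ½(f(12) + f(44)) = ½(2.48491 + 3.78419) = 3.13455.
So far: 107.820.
Order-1 term: 1/12 · (0.0227273 − 0.0833333) = -0.00505051.
Running total after k=1: 107.815.
Order-2 term: −1/720 · (2.34786e-05 − 0.00115741) = 1.57490e-06.
Running total after k=2: 107.815.
Order-3 term: 1/30240 · (1.45528e-07 − 9.64506e-05) = -3.18469e-09.
Running total after k=3: 107.815.
Order-4 term: −1/1209600 · (2.25509e-09 − 2.00939e-05) = 1.66101e-11.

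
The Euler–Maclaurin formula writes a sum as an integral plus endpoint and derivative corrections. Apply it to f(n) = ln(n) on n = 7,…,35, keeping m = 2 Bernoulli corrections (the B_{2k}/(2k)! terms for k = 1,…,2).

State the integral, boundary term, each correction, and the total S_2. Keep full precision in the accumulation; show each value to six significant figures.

S_2 ≈ 85.5569

Integral: ∫_7^35 ln(x) dx = 82.8158.
Boundary: ½(f(7) + f(35)) = ½(1.94591 + 3.55535) = 2.75063.
Running total after boundary: 85.5664.
k=1: B_{2}/(2)! × [f^{(1)}(35) − f^{(1)}(7)] = 1/12 × (0.0285714 − 0.142857) = -0.00952381.
Running total after k=1: 85.5569.
k=2: B_{4}/(4)! × [f^{(3)}(35) − f^{(3)}(7)] = −1/720 × (4.66472e-05 − 0.00583090) = 8.03369e-06.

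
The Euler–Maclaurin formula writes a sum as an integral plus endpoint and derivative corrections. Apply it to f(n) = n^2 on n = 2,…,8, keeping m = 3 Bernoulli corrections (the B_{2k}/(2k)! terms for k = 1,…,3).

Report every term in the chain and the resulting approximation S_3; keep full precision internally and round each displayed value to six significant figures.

S_3 ≈ 203.000

∫_2^8 x^2 dx evaluates to 168.000.
½[f(2) + f(8)] = ½[4.00000 + 64.0000] = 34.0000.
So far: 202.000.
k=1: B_{2}/(2)! × [f^{(1)}(8) − f^{(1)}(2)] = 1/12 × (16.0000 − 4.00000) = 1.00000.
Partial sum through k=1: 203.000.
k=2: B_{4}/(4)! × [f^{(3)}(8) − f^{(3)}(2)] = −1/720 × (0.00000 − 0.00000) = 0.00000.
Partial sum through k=2: 203.000.
k=3: B_{6}/(6)! × [f^{(5)}(8) − f^{(5)}(2)] = 1/30240 × (0.00000 − 0.00000) = 0.00000.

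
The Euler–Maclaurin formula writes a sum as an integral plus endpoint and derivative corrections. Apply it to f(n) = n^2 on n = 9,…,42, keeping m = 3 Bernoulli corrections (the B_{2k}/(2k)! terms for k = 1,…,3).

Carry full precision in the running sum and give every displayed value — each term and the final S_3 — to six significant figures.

S_3 ≈ 25381.0

∫_9^42 x^2 dx evaluates to 24453.0.
Endpoint term: (f(9) + f(42))/2 = (81.0000 + 1764.00)/2 = 922.500.
Integral + boundary = 25375.5.
Order-1 term: 1/12 · (84.0000 − 18.0000) = 5.50000.
Partial sum through k=1: 25381.0.
Order-2 term: −1/720 · (0.00000 − 0.00000) = 0.00000.
Partial sum through k=2: 25381.0.
Order-3 term: 1/30240 · (0.00000 − 0.00000) = 0.00000.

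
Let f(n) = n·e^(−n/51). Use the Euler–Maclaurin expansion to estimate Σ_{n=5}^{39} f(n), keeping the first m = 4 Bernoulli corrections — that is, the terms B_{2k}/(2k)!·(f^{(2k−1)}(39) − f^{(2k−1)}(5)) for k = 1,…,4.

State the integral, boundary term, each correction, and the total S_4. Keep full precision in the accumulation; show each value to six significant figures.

The integral term ∫_5^39 x·e^(−x/51) dx = 452.777.
Endpoint term: (f(5) + f(39))/2 = (4.53307 + 18.1534)/2 = 11.3432.
Running total after boundary: 464.120.
Order-1 term: 1/12 · (0.109523 − 0.817730) = -0.0590173.
Partial sum through k=1: 464.061.
Order-2 term: −1/720 · (0.000400025 − 0.00101152) = 8.49295e-07.
Partial sum through k=2: 464.061.
Order-3 term: 1/30240 · (2.91404e-07 − 6.56918e-07) = -1.20871e-11.
Partial sum through k=3: 464.061.
Order-4 term: −1/1209600 · (1.64941e-10 − 3.55610e-10) = 1.57630e-16.

S_4 ≈ 464.061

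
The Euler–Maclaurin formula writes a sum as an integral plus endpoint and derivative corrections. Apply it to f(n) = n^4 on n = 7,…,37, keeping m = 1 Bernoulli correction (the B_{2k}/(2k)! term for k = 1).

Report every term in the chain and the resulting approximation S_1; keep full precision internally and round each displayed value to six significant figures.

S_1 ≈ 1.48205e+07

The integral term ∫_7^37 x^4 dx = 1.38654e+07.
Endpoint term: (f(7) + f(37))/2 = (2401.00 + 1.87416e+06)/2 = 938281.
Running total after boundary: 1.48037e+07.
Correction k=1: B_{2}/2! · (f^{(1)}(37) − f^{(1)}(7)) = 1/12 · (202612 − 1372.00) = 16770.0.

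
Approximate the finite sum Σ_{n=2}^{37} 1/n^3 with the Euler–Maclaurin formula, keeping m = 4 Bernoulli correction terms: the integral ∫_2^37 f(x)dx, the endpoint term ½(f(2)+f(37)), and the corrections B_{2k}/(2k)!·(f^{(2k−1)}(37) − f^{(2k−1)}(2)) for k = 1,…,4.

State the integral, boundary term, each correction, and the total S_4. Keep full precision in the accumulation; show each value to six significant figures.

S_4 ≈ 0.201646

The integral term ∫_2^37 1/x^3 dx = 0.124635.
Endpoint term: (f(2) + f(37))/2 = (0.125000 + 1.97422e-05)/2 = 0.0625099.
Integral + boundary = 0.187145.
k=1: B_{2}/(2)! × [f^{(1)}(37) − f^{(1)}(2)] = 1/12 × (-1.60072e-06 − (-0.187500)) = 0.0156249.
Running total after k=1: 0.202770.
k=2: B_{4}/(4)! × [f^{(3)}(37) − f^{(3)}(2)] = −1/720 × (-2.33852e-08 − (-0.937500)) = -0.00130208.
Running total after k=2: 0.201467.
k=3: B_{6}/(6)! × [f^{(5)}(37) − f^{(5)}(2)] = 1/30240 × (-7.17442e-10 − (-9.84375)) = 0.000325521.
Running total after k=3: 0.201793.
k=4: B_{8}/(8)! × [f^{(7)}(37) − f^{(7)}(2)] = −1/1209600 × (-3.77325e-11 − (-177.188)) = -0.000146484.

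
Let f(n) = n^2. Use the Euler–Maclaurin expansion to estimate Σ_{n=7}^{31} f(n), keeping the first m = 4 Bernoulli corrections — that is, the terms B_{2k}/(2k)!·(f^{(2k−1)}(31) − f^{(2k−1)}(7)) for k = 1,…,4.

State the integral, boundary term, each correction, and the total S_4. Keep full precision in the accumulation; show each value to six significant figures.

The integral term ∫_7^31 x^2 dx = 9816.00.
Endpoint term: (f(7) + f(31))/2 = (49.0000 + 961.000)/2 = 505.000.
So far: 10321.0.
Order-1 term: 1/12 · (62.0000 − 14.0000) = 4.00000.
Running total after k=1: 10325.0.
Order-2 term: −1/720 · (0.00000 − 0.00000) = 0.00000.
Running total after k=2: 10325.0.
Order-3 term: 1/30240 · (0.00000 − 0.00000) = 0.00000.
Running total after k=3: 10325.0.
Order-4 term: −1/1209600 · (0.00000 − 0.00000) = 0.00000.

S_4 ≈ 10325.0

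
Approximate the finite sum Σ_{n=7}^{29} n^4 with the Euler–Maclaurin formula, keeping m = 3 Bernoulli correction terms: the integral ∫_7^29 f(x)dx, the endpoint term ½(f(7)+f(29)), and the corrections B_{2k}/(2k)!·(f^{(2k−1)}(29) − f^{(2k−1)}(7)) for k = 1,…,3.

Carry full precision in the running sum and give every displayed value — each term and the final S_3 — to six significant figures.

S_3 ≈ 4.46172e+06

∫_7^29 x^4 dx evaluates to 4.09887e+06.
Endpoint term: (f(7) + f(29))/2 = (2401.00 + 707281)/2 = 354841.
So far: 4.45371e+06.
Correction k=1: B_{2}/2! · (f^{(1)}(29) − f^{(1)}(7)) = 1/12 · (97556.0 − 1372.00) = 8015.33.
Partial sum through k=1: 4.46172e+06.
Correction k=2: B_{4}/4! · (f^{(3)}(29) − f^{(3)}(7)) = −1/720 · (696.000 − 168.000) = -0.733333.
Partial sum through k=2: 4.46172e+06.
Correction k=3: B_{6}/6! · (f^{(5)}(29) − f^{(5)}(7)) = 1/30240 · (0.00000 − 0.00000) = 0.00000.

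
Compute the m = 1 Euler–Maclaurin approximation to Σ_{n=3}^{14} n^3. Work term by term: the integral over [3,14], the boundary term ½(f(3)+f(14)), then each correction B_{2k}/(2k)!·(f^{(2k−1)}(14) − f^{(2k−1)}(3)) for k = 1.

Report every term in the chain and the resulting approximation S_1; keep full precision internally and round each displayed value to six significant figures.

∫_3^14 x^3 dx evaluates to 9583.75.
½[f(3) + f(14)] = ½[27.0000 + 2744.00] = 1385.50.
Running total after boundary: 10969.2.
k=1: B_{2}/(2)! × [f^{(1)}(14) − f^{(1)}(3)] = 1/12 × (588.000 − 27.0000) = 46.7500.

S_1 ≈ 11016.0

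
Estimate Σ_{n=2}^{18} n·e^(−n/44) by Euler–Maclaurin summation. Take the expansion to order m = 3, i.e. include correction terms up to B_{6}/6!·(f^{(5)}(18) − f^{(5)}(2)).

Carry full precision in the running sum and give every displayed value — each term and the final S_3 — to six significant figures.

S_3 ≈ 128.866

Integral: ∫_2^18 x·e^(−x/44) dx = 121.975.
Boundary: ½(f(2) + f(18)) = ½(1.91113 + 11.9566) = 6.93385.
So far: 128.909.
Order-1 term: 1/12 · (0.392514 − 0.912128) = -0.0433012.
After k=1: 128.866.
Order-2 term: −1/720 · (0.000888957 − 0.00145829) = 7.90743e-07.
After k=2: 128.866.
Order-3 term: 1/30240 · (8.13621e-07 − 1.26314e-06) = -1.48651e-11.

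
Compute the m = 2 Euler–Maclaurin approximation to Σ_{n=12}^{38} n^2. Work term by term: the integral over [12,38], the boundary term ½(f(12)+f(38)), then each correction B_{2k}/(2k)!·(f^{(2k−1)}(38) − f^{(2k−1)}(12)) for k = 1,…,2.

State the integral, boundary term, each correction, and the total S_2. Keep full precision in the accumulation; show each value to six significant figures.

∫_12^38 x^2 dx evaluates to 17714.7.
Endpoint term: (f(12) + f(38))/2 = (144.000 + 1444.00)/2 = 794.000.
Integral + boundary = 18508.7.
Correction k=1: B_{2}/2! · (f^{(1)}(38) − f^{(1)}(12)) = 1/12 · (76.0000 − 24.0000) = 4.33333.
Running total after k=1: 18513.0.
Correction k=2: B_{4}/4! · (f^{(3)}(38) − f^{(3)}(12)) = −1/720 · (0.00000 − 0.00000) = 0.00000.

S_2 ≈ 18513.0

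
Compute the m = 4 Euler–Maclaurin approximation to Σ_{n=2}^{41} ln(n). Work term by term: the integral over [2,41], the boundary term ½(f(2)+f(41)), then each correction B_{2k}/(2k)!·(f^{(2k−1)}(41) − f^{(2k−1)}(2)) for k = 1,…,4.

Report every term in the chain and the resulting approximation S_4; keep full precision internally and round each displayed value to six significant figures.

Integral: ∫_2^41 ln(x) dx = 111.870.
½[f(2) + f(41)] = ½[0.693147 + 3.71357] = 2.20336.
Running total after boundary: 114.074.
k=1: B_{2}/(2)! × [f^{(1)}(41) − f^{(1)}(2)] = 1/12 × (0.0243902 − 0.500000) = -0.0396341.
After k=1: 114.034.
k=2: B_{4}/(4)! × [f^{(3)}(41) − f^{(3)}(2)] = −1/720 × (2.90187e-05 − 0.250000) = 0.000347182.
After k=2: 114.034.
k=3: B_{6}/(6)! × [f^{(5)}(41) − f^{(5)}(2)] = 1/30240 × (2.07153e-07 − 0.750000) = -2.48016e-05.
After k=3: 114.034.
k=4: B_{8}/(8)! × [f^{(7)}(41) − f^{(7)}(2)] = −1/1209600 × (3.69697e-09 − 5.62500) = 4.65030e-06.

S_4 ≈ 114.034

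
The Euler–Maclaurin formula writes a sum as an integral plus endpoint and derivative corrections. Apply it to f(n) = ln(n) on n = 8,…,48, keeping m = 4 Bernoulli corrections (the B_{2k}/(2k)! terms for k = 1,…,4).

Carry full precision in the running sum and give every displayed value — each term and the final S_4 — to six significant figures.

Integral: ∫_8^48 ln(x) dx = 129.182.
Endpoint term: (f(8) + f(48))/2 = (2.07944 + 3.87120)/2 = 2.97532.
Running total after boundary: 132.157.
Order-1 term: 1/12 · (0.0208333 − 0.125000) = -0.00868056.
Running total after k=1: 132.149.
Order-2 term: −1/720 · (1.80845e-05 − 0.00390625) = 5.40023e-06.
Running total after k=2: 132.149.
Order-3 term: 1/30240 · (9.41901e-08 − 0.000732422) = -2.42172e-08.
Running total after k=3: 132.149.
Order-4 term: −1/1209600 · (1.22643e-09 − 0.000343323) = 2.83831e-10.

S_4 ≈ 132.149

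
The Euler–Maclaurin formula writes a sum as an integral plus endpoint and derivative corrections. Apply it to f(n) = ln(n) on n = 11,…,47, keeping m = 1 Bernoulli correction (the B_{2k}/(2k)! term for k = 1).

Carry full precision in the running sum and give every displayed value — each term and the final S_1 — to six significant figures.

S_1 ≈ 121.698

∫_11^47 ln(x) dx evaluates to 118.580.
½[f(11) + f(47)] = ½[2.39790 + 3.85015] = 3.12402.
So far: 121.704.
k=1: B_{2}/(2)! × [f^{(1)}(47) − f^{(1)}(11)] = 1/12 × (0.0212766 − 0.0909091) = -0.00580271.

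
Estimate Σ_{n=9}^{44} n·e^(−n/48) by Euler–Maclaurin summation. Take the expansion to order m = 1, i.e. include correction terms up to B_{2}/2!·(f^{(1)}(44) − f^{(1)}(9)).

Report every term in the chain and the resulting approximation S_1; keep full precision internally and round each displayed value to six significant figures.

∫_9^44 x·e^(−x/48) dx evaluates to 502.488.
½[f(9) + f(44)] = ½[7.46126 + 17.5934] = 12.5273.
Integral + boundary = 515.015.
Order-1 term: 1/12 · (0.0333208 − 0.673586) = -0.0533554.

S_1 ≈ 514.962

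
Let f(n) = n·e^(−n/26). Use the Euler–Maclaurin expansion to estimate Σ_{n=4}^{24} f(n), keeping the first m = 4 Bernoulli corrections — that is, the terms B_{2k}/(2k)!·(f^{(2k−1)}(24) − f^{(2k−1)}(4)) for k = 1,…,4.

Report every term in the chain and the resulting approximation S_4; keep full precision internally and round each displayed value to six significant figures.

S_4 ≈ 158.716

Integral: ∫_4^24 x·e^(−x/26) dx = 152.292.
½[f(4) + f(24)] = ½[3.42962 + 9.53507] = 6.48234.
Running total after boundary: 158.774.
Order-1 term: 1/12 · (0.0305611 − 0.725496) = -0.0579112.
After k=1: 158.716.
Order-2 term: −1/720 · (0.00122064 − 0.00360992) = 3.31844e-06.
After k=2: 158.716.
Order-3 term: 1/30240 · (3.54447e-06 − 9.09262e-06) = -1.83471e-10.
After k=3: 158.716.
Order-4 term: −1/1209600 · (7.81549e-09 − 1.90017e-08) = 9.24784e-15.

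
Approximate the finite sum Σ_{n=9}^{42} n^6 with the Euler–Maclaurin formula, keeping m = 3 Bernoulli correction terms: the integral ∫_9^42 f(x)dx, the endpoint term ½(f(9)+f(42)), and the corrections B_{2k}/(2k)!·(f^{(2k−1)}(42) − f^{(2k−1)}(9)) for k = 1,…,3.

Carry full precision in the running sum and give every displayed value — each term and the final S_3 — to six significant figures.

S_3 ≈ 3.57436e+10

The integral term ∫_9^42 x^6 dx = 3.29335e+10.
Boundary: ½(f(9) + f(42)) = ½(531441 + 5.48903e+09) = 2.74478e+09.
Running total after boundary: 3.56783e+10.
Order-1 term: 1/12 · (7.84147e+08 − 354294) = 6.53161e+07.
Running total after k=1: 3.57436e+10.
Order-2 term: −1/720 · (8.89056e+06 − 87480.0) = -12226.5.
Running total after k=2: 3.57436e+10.
Order-3 term: 1/30240 · (30240.0 − 6480.00) = 0.785714.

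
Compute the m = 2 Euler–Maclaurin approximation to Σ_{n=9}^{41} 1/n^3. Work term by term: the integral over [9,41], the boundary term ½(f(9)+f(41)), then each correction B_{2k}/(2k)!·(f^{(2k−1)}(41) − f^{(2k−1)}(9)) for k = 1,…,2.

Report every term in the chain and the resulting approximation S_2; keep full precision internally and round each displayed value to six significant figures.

S_2 ≈ 0.00660638

Integral: ∫_9^41 1/x^3 dx = 0.00587540.
Endpoint term: (f(9) + f(41))/2 = (0.00137174 + 1.45094e-05)/2 = 0.000693126.
Running total after boundary: 0.00656852.
k=1: B_{2}/(2)! × [f^{(1)}(41) − f^{(1)}(9)] = 1/12 × (-1.06166e-06 − (-0.000457247)) = 3.80155e-05.
Partial sum through k=1: 0.00660654.
k=2: B_{4}/(4)! × [f^{(3)}(41) − f^{(3)}(9)] = −1/720 × (-1.26313e-08 − (-0.000112901)) = -1.56789e-07.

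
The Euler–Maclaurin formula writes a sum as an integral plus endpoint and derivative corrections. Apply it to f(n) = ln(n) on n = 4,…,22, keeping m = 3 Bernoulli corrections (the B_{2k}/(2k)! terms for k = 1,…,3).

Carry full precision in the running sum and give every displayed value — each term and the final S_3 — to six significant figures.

S_3 ≈ 46.6794

The integral term ∫_4^22 ln(x) dx = 44.4578.
Boundary: ½(f(4) + f(22)) = ½(1.38629 + 3.09104) = 2.23867.
Running total after boundary: 46.6964.
k=1: B_{2}/(2)! × [f^{(1)}(22) − f^{(1)}(4)] = 1/12 × (0.0454545 − 0.250000) = -0.0170455.
Running total after k=1: 46.6794.
k=2: B_{4}/(4)! × [f^{(3)}(22) − f^{(3)}(4)] = −1/720 × (0.000187829 − 0.0312500) = 4.31419e-05.
Running total after k=2: 46.6794.
k=3: B_{6}/(6)! × [f^{(5)}(22) − f^{(5)}(4)] = 1/30240 × (4.65691e-06 − 0.0234375) = -7.74896e-07.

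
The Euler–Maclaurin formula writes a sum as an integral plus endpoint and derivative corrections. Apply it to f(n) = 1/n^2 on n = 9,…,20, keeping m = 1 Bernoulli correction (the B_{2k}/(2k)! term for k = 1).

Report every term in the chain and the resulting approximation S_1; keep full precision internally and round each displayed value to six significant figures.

S_1 ≈ 0.0687417

Integral: ∫_9^20 1/x^2 dx = 0.0611111.
Boundary: ½(f(9) + f(20)) = ½(0.0123457 + 0.00250000) = 0.00742284.
So far: 0.0685340.
Order-1 term: 1/12 · (-0.000250000 − (-0.00274348)) = 0.000207790.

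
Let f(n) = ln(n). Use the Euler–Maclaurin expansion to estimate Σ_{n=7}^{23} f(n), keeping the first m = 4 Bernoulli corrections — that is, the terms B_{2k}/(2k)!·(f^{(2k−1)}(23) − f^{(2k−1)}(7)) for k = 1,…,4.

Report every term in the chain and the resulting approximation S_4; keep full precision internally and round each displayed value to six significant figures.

Integral: ∫_7^23 ln(x) dx = 42.4950.
Endpoint term: (f(7) + f(23))/2 = (1.94591 + 3.13549)/2 = 2.54070.
So far: 45.0357.
k=1: B_{2}/(2)! × [f^{(1)}(23) − f^{(1)}(7)] = 1/12 × (0.0434783 − 0.142857) = -0.00828157.
Running total after k=1: 45.0274.
k=2: B_{4}/(4)! × [f^{(3)}(23) − f^{(3)}(7)] = −1/720 × (0.000164379 − 0.00583090) = 7.87017e-06.
Running total after k=2: 45.0274.
k=3: B_{6}/(6)! × [f^{(5)}(23) − f^{(5)}(7)] = 1/30240 × (3.72883e-06 − 0.00142798) = -4.70981e-08.
Running total after k=3: 45.0274.
k=4: B_{8}/(8)! × [f^{(7)}(23) − f^{(7)}(7)] = −1/1209600 × (2.11465e-07 − 0.000874271) = 7.22602e-10.

S_4 ≈ 45.0274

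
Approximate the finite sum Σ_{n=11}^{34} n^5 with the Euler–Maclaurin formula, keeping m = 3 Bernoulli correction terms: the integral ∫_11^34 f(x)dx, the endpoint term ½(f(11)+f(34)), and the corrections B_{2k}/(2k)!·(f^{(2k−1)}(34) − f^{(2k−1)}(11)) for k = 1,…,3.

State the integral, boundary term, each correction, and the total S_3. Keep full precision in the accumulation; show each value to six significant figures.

Integral: ∫_11^34 x^5 dx = 2.57172e+08.
Boundary: ½(f(11) + f(34)) = ½(161051 + 4.54354e+07) = 2.27982e+07.
So far: 2.79970e+08.
k=1: B_{2}/(2)! × [f^{(1)}(34) − f^{(1)}(11)] = 1/12 × (6.68168e+06 − 73205.0) = 550706.
Partial sum through k=1: 2.80521e+08.
k=2: B_{4}/(4)! × [f^{(3)}(34) − f^{(3)}(11)] = −1/720 × (69360.0 − 7260.00) = -86.2500.
Partial sum through k=2: 2.80521e+08.
k=3: B_{6}/(6)! × [f^{(5)}(34) − f^{(5)}(11)] = 1/30240 × (120.000 − 120.000) = 0.00000.

S_3 ≈ 2.80521e+08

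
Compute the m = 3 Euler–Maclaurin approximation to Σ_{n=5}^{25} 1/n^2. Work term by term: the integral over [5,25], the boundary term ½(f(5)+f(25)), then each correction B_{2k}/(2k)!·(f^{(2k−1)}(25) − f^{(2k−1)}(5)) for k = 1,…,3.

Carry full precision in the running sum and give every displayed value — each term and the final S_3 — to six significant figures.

S_3 ≈ 0.182112

Integral: ∫_5^25 1/x^2 dx = 0.160000.
½[f(5) + f(25)] = ½[0.0400000 + 0.00160000] = 0.0208000.
So far: 0.180800.
k=1: B_{2}/(2)! × [f^{(1)}(25) − f^{(1)}(5)] = 1/12 × (-0.000128000 − (-0.0160000)) = 0.00132267.
Running total after k=1: 0.182123.
k=2: B_{4}/(4)! × [f^{(3)}(25) − f^{(3)}(5)] = −1/720 × (-2.45760e-06 − (-0.00768000)) = -1.06633e-05.
Running total after k=2: 0.182112.
k=3: B_{6}/(6)! × [f^{(5)}(25) − f^{(5)}(5)] = 1/30240 × (-1.17965e-07 − (-0.00921600)) = 3.04758e-07.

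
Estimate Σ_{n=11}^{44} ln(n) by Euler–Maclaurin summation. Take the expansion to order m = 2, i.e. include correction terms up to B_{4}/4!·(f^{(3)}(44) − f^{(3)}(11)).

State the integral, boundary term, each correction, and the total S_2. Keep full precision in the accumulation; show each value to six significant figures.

S_2 ≈ 110.213

∫_11^44 ln(x) dx evaluates to 107.127.
½[f(11) + f(44)] = ½[2.39790 + 3.78419] = 3.09104.
Running total after boundary: 110.219.
Order-1 term: 1/12 · (0.0227273 − 0.0909091) = -0.00568182.
Partial sum through k=1: 110.213.
Order-2 term: −1/720 · (2.34786e-05 − 0.00150263) = 2.05438e-06.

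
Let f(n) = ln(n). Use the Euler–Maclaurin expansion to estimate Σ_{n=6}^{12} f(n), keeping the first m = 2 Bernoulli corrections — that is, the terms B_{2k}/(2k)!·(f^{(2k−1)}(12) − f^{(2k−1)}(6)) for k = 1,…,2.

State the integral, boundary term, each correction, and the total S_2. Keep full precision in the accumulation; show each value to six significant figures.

S_2 ≈ 15.1997

Integral: ∫_6^12 ln(x) dx = 13.0683.
Endpoint term: (f(6) + f(12))/2 = (1.79176 + 2.48491)/2 = 2.13833.
So far: 15.2067.
Correction k=1: B_{2}/2! · (f^{(1)}(12) − f^{(1)}(6)) = 1/12 · (0.0833333 − 0.166667) = -0.00694444.
After k=1: 15.1997.
Correction k=2: B_{4}/4! · (f^{(3)}(12) − f^{(3)}(6)) = −1/720 · (0.00115741 − 0.00925926) = 1.12526e-05.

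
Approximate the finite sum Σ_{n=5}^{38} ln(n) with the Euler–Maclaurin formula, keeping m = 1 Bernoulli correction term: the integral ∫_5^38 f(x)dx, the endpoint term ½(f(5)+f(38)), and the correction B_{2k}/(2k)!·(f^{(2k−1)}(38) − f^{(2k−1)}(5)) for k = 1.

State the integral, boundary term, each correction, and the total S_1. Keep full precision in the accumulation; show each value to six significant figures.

S_1 ≈ 99.7901

Integral: ∫_5^38 ln(x) dx = 97.1811.
Boundary: ½(f(5) + f(38)) = ½(1.60944 + 3.63759) = 2.62351.
Running total after boundary: 99.8046.
k=1: B_{2}/(2)! × [f^{(1)}(38) − f^{(1)}(5)] = 1/12 × (0.0263158 − 0.200000) = -0.0144737.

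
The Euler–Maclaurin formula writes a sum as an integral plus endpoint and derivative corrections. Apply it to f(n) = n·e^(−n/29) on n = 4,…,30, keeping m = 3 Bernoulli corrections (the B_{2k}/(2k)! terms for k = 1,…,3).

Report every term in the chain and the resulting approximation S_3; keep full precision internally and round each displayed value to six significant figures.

∫_4^30 x·e^(−x/29) dx evaluates to 225.592.
Boundary: ½(f(4) + f(30)) = ½(3.48464 + 10.6623) = 7.07347.
So far: 232.666.
Order-1 term: 1/12 · (-0.0122555 − 0.750999) = -0.0636045.
Partial sum through k=1: 232.602.
Order-2 term: −1/720 · (0.000830636 − 0.00296470) = 2.96398e-06.
Partial sum through k=2: 232.602.
Order-3 term: 1/30240 · (1.99268e-06 − 5.98862e-06) = -1.32141e-10.

S_3 ≈ 232.602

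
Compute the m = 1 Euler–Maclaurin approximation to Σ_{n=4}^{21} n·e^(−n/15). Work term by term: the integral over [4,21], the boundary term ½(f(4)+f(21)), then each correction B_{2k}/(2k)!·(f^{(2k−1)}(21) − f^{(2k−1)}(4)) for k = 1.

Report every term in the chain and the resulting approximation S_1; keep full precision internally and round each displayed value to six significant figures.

∫_4^21 x·e^(−x/15) dx evaluates to 85.1272.
½[f(4) + f(21)] = ½[3.06371 + 5.17854] = 4.12112.
Running total after boundary: 89.2483.
Order-1 term: 1/12 · (-0.0986388 − 0.561681) = -0.0550266.

S_1 ≈ 89.1933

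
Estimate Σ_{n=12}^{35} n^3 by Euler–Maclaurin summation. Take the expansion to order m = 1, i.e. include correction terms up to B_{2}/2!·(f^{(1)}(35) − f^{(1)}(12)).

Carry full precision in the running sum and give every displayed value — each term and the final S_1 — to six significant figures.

S_1 ≈ 392544

∫_12^35 x^3 dx evaluates to 369972.
½[f(12) + f(35)] = ½[1728.00 + 42875.0] = 22301.5.
Integral + boundary = 392274.
Order-1 term: 1/12 · (3675.00 − 432.000) = 270.250.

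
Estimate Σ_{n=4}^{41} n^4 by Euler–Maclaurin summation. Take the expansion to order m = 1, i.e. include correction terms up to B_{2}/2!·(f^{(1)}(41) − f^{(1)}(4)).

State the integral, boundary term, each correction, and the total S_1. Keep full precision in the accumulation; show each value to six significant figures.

∫_4^41 x^4 dx evaluates to 2.31710e+07.
Boundary: ½(f(4) + f(41)) = ½(256.000 + 2.82576e+06) = 1.41301e+06.
Running total after boundary: 2.45840e+07.
Order-1 term: 1/12 · (275684 − 256.000) = 22952.3.

S_1 ≈ 2.46070e+07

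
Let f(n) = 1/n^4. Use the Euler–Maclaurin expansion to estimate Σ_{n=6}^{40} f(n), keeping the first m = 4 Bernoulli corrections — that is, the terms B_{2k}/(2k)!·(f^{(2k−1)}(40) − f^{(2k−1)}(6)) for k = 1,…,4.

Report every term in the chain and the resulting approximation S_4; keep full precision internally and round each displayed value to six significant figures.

S_4 ≈ 0.00196629

∫_6^40 1/x^4 dx evaluates to 0.00153800.
Boundary: ½(f(6) + f(40)) = ½(0.000771605 + 3.90625e-07) = 0.000385998.
Running total after boundary: 0.00192400.
k=1: B_{2}/(2)! × [f^{(1)}(40) − f^{(1)}(6)] = 1/12 × (-3.90625e-08 − (-0.000514403)) = 4.28637e-05.
Partial sum through k=1: 0.00196686.
k=2: B_{4}/(4)! × [f^{(3)}(40) − f^{(3)}(6)] = −1/720 × (-7.32422e-10 − (-0.000428669)) = -5.95373e-07.
Partial sum through k=2: 0.00196627.
k=3: B_{6}/(6)! × [f^{(5)}(40) − f^{(5)}(6)] = 1/30240 × (-2.56348e-11 − (-0.000666819)) = 2.20509e-08.
Partial sum through k=3: 0.00196629.
k=4: B_{8}/(8)! × [f^{(7)}(40) − f^{(7)}(6)] = −1/1209600 × (-1.44196e-12 − (-0.00166705)) = -1.37818e-09.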